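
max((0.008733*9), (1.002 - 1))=0.078597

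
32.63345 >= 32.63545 False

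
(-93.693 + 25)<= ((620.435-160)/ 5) True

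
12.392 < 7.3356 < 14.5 False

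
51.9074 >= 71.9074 False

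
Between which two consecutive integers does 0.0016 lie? 0 and 1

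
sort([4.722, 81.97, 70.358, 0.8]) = [0.8, 4.722, 70.358, 81.97]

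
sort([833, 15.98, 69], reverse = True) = [833, 69, 15.98]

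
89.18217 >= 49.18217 True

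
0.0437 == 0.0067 False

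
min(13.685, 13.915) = 13.685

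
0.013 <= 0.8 True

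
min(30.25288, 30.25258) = 30.25258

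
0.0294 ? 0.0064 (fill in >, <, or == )>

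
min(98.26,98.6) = 98.26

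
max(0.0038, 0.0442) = 0.0442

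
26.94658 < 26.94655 False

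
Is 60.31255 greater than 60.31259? No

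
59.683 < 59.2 False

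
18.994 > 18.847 True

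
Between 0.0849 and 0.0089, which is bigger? 0.0849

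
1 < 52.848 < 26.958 False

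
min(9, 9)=9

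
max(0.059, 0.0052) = 0.059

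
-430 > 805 False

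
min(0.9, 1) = 0.9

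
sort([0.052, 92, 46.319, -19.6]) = [-19.6, 0.052, 46.319, 92]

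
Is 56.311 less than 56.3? No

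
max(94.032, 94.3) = 94.3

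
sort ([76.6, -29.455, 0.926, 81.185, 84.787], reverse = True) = [84.787, 81.185, 76.6, 0.926, -29.455]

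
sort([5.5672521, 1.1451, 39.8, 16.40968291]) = [1.1451, 5.5672521, 16.40968291, 39.8]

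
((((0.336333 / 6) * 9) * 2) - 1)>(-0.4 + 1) False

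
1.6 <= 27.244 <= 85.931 True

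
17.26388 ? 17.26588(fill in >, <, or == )<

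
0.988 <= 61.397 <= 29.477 False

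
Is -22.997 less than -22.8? Yes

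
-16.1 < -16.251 False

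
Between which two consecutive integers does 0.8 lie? 0 and 1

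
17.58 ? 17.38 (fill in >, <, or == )>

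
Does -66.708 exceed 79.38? No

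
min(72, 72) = 72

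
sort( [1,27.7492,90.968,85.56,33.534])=[1,27.7492,33.534,85.56,90.968]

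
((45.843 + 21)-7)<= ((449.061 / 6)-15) True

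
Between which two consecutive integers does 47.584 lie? 47 and 48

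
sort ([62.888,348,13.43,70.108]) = [13.43,62.888,70.108,348]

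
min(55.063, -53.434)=-53.434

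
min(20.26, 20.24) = 20.24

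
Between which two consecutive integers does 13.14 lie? 13 and 14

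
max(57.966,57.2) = 57.966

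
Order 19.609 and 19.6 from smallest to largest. 19.6, 19.609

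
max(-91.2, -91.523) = -91.2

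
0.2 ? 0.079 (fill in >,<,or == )>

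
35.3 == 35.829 False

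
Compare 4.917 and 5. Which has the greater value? 5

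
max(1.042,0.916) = 1.042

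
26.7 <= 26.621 False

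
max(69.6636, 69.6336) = 69.6636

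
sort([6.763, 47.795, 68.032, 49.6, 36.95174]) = [6.763, 36.95174, 47.795, 49.6, 68.032]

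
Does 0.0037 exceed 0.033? No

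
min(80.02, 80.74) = 80.02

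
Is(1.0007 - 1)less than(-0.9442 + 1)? Yes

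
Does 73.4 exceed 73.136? Yes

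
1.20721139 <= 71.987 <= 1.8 False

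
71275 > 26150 True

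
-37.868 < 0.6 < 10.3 True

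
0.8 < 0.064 False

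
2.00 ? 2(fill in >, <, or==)==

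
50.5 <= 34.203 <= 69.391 False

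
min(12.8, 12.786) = 12.786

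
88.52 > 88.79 False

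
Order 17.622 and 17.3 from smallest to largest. 17.3, 17.622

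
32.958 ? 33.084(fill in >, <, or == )<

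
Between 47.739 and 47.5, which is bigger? 47.739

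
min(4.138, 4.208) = 4.138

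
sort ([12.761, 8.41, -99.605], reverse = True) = [12.761, 8.41, -99.605]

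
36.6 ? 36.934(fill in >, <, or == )<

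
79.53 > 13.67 True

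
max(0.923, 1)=1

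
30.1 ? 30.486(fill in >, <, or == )<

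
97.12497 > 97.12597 False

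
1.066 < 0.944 False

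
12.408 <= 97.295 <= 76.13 False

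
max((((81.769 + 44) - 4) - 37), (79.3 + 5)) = 84.769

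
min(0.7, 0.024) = 0.024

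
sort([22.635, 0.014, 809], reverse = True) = [809, 22.635, 0.014]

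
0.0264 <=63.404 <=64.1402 True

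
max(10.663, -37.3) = 10.663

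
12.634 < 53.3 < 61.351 True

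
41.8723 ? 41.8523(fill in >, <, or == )>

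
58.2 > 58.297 False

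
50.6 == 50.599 False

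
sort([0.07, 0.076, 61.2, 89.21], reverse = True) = [89.21, 61.2, 0.076, 0.07]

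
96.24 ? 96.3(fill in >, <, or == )<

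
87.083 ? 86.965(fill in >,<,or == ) >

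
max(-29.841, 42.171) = 42.171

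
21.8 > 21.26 True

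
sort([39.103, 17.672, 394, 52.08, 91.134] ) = [17.672, 39.103, 52.08, 91.134, 394]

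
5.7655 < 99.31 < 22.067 False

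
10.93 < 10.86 False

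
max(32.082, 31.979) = 32.082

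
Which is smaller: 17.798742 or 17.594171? 17.594171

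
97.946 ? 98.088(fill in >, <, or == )<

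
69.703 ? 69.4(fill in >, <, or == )>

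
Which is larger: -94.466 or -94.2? -94.2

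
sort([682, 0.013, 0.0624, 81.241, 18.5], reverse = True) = [682, 81.241, 18.5, 0.0624, 0.013]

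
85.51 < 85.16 False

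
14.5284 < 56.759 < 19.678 False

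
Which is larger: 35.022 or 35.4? 35.4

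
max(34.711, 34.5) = 34.711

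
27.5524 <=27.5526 True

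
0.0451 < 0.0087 False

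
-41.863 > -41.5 False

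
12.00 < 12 False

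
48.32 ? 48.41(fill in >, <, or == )<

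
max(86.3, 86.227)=86.3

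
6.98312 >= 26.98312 False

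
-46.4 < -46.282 True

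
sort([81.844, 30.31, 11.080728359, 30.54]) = [11.080728359, 30.31, 30.54, 81.844]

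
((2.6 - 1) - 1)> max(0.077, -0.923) True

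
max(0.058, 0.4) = 0.4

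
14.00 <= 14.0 True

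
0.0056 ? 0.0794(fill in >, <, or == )<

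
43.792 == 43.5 False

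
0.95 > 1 False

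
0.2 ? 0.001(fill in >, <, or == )>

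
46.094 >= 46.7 False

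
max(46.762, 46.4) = 46.762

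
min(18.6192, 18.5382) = 18.5382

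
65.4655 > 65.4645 True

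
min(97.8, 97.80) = 97.8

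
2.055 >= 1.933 True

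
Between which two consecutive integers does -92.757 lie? -93 and -92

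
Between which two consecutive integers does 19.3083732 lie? 19 and 20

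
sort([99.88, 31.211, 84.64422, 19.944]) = [19.944, 31.211, 84.64422, 99.88]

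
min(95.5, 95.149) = 95.149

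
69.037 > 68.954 True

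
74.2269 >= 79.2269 False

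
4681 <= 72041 True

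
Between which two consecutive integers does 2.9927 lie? 2 and 3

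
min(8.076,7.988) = 7.988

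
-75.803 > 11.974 False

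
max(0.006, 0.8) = 0.8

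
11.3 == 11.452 False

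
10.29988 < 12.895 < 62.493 True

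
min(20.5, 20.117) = 20.117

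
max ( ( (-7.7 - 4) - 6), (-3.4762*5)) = -17.381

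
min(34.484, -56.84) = -56.84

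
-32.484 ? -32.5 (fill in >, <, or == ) >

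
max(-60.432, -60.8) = -60.432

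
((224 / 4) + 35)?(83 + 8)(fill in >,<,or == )==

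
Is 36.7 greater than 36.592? Yes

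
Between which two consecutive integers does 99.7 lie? 99 and 100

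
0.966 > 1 False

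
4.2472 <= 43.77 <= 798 True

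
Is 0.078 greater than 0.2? No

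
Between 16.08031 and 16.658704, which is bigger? 16.658704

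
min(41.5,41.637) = 41.5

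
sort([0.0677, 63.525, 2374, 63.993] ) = [0.0677, 63.525, 63.993, 2374]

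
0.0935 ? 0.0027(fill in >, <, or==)>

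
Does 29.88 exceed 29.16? Yes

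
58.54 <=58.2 False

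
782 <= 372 False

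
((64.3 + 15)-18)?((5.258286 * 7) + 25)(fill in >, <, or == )<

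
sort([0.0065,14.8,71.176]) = [0.0065,14.8,71.176]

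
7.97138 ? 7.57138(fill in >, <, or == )>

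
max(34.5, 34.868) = 34.868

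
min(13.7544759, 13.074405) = 13.074405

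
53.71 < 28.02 False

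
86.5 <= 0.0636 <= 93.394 False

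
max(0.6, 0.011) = 0.6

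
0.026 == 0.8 False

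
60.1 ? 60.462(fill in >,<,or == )<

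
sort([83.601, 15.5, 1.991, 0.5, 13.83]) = [0.5, 1.991, 13.83, 15.5, 83.601]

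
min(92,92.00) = 92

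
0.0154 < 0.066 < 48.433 True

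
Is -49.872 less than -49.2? Yes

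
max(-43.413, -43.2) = -43.2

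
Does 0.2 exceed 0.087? Yes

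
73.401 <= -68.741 False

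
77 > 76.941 True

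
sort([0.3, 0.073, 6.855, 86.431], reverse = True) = [86.431, 6.855, 0.3, 0.073]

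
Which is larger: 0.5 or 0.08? 0.5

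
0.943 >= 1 False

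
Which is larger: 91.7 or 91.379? 91.7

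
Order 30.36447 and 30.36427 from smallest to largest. 30.36427, 30.36447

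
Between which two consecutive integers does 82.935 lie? 82 and 83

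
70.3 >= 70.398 False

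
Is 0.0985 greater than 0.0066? Yes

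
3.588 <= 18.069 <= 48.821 True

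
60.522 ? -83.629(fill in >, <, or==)>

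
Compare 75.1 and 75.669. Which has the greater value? 75.669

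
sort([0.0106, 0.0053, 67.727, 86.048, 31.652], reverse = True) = [86.048, 67.727, 31.652, 0.0106, 0.0053]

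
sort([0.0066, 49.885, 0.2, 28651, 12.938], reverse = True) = [28651, 49.885, 12.938, 0.2, 0.0066]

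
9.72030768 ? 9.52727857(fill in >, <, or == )>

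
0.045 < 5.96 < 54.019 True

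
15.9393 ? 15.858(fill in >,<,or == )>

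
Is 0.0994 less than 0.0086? No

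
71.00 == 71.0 True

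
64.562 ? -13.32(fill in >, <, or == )>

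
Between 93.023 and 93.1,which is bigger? 93.1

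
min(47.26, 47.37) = 47.26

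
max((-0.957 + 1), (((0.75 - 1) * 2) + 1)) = 0.5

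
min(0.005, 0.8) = 0.005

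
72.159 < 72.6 True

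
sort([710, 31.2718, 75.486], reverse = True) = [710, 75.486, 31.2718]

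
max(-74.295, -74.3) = -74.295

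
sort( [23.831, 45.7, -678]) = [-678, 23.831, 45.7]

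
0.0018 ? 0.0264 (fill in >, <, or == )<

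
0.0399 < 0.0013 False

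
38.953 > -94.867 True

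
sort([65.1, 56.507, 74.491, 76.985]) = [56.507, 65.1, 74.491, 76.985]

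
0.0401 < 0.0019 False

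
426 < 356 False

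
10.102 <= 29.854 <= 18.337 False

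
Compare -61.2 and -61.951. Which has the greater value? -61.2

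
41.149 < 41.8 True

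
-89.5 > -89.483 False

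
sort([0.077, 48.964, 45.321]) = [0.077, 45.321, 48.964]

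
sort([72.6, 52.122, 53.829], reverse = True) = [72.6, 53.829, 52.122]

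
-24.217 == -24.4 False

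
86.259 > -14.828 True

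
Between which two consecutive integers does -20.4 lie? -21 and -20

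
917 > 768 True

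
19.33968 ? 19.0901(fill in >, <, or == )>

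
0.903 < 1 True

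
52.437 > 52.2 True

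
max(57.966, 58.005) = 58.005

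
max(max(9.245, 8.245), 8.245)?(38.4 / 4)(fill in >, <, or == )<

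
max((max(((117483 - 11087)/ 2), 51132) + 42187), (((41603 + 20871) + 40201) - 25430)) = 95385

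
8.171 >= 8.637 False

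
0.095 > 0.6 False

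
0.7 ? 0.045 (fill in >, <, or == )>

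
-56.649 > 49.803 False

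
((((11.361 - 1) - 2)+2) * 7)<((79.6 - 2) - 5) True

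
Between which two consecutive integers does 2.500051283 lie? 2 and 3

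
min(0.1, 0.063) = 0.063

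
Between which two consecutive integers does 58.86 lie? 58 and 59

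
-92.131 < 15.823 True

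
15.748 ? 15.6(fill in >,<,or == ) >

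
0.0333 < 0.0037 False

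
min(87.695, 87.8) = 87.695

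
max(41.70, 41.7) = 41.7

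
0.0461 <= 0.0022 False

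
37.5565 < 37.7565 True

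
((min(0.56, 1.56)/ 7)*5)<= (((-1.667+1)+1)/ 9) False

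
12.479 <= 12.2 False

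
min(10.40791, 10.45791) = 10.40791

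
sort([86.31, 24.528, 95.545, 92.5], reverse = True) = [95.545, 92.5, 86.31, 24.528]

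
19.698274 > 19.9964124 False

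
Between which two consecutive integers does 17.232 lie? 17 and 18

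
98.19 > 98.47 False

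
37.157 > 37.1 True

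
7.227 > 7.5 False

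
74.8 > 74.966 False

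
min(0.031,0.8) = 0.031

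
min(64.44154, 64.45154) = 64.44154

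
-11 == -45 False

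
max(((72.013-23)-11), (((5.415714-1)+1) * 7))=38.013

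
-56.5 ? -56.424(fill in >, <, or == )<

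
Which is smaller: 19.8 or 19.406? 19.406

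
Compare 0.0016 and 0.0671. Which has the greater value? 0.0671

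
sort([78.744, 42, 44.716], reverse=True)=[78.744, 44.716, 42]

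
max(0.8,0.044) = 0.8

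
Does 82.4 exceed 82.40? No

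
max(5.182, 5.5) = 5.5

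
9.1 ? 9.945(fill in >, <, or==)<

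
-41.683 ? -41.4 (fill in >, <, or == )<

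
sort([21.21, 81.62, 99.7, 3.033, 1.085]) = [1.085, 3.033, 21.21, 81.62, 99.7]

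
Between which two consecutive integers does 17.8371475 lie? 17 and 18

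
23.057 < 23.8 True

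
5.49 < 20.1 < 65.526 True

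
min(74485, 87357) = 74485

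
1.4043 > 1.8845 False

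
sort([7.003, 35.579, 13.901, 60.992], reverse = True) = [60.992, 35.579, 13.901, 7.003]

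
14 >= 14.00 True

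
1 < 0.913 False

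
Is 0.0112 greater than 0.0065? Yes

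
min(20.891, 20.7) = 20.7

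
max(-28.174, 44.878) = 44.878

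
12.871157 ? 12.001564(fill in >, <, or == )>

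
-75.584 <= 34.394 True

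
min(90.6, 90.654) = 90.6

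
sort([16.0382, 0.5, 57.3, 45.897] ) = [0.5, 16.0382, 45.897, 57.3]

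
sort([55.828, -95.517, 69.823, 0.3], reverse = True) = [69.823, 55.828, 0.3, -95.517]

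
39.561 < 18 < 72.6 False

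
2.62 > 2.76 False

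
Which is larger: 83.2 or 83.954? 83.954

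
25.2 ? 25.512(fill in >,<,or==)<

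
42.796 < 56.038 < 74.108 True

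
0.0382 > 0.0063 True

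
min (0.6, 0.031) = 0.031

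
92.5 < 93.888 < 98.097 True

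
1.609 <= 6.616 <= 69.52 True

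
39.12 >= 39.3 False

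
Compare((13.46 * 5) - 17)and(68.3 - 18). They are equal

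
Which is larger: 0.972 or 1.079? 1.079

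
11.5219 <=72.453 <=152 True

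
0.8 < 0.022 False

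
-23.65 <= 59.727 True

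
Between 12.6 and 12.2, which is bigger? 12.6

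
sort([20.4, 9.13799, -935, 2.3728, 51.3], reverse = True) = [51.3, 20.4, 9.13799, 2.3728, -935]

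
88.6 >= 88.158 True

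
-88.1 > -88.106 True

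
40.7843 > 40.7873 False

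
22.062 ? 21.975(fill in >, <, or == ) >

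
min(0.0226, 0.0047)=0.0047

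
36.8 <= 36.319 False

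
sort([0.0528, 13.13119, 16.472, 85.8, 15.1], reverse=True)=[85.8, 16.472, 15.1, 13.13119, 0.0528]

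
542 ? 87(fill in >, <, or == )>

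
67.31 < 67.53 True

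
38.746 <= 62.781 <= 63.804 True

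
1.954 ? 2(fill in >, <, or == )<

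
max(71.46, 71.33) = 71.46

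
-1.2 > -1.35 True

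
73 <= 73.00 True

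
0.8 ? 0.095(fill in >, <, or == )>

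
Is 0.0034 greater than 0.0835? No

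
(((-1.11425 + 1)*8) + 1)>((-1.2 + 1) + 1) False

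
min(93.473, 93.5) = 93.473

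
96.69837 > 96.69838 False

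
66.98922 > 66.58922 True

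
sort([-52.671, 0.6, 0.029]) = [-52.671, 0.029, 0.6]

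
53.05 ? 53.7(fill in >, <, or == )<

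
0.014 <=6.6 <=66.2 True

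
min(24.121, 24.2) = 24.121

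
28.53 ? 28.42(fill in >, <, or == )>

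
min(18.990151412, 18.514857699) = 18.514857699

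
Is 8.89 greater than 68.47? No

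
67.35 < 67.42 True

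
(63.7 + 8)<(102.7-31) False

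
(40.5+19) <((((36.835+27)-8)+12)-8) True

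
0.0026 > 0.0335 False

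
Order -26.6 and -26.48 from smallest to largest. -26.6, -26.48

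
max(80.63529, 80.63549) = 80.63549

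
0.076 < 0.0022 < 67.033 False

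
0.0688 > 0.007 True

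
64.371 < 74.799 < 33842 True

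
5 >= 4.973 True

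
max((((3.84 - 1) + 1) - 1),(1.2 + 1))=2.84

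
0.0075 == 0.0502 False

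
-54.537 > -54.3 False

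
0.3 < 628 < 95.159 False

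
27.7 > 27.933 False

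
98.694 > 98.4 True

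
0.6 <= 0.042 False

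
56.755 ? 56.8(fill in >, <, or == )<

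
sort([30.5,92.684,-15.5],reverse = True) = [92.684,30.5,-15.5]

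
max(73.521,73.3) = 73.521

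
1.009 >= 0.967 True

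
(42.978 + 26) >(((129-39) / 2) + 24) False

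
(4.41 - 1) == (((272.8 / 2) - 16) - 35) False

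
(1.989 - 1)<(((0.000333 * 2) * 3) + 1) True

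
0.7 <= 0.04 False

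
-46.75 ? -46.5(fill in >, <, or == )<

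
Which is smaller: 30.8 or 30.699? 30.699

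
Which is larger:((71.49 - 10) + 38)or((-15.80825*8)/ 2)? ((71.49 - 10) + 38)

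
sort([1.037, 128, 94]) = [1.037, 94, 128]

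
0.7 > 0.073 True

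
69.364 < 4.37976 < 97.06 False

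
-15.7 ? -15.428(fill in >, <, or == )<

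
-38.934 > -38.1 False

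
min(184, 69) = 69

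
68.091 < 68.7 True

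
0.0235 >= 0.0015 True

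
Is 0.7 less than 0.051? No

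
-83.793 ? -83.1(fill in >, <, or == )<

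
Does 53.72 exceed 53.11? Yes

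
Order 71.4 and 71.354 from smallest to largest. 71.354, 71.4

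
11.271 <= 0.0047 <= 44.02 False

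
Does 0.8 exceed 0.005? Yes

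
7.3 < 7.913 True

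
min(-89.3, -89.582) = -89.582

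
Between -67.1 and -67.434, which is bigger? -67.1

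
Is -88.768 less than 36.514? Yes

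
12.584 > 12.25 True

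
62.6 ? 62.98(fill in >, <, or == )<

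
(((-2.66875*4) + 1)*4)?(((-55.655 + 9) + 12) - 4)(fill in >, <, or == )<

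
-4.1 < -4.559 False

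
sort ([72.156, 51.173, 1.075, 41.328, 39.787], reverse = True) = [72.156, 51.173, 41.328, 39.787, 1.075]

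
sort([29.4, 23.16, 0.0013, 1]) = [0.0013, 1, 23.16, 29.4]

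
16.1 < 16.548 True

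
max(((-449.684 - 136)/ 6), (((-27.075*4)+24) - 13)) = -97.3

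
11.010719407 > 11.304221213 False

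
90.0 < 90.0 False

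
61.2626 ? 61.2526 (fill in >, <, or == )>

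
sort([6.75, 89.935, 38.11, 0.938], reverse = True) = [89.935, 38.11, 6.75, 0.938]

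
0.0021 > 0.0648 False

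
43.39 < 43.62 True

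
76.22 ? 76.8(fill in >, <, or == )<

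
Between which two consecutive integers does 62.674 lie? 62 and 63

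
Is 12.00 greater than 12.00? No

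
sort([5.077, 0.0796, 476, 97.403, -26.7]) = [-26.7, 0.0796, 5.077, 97.403, 476]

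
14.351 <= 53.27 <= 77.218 True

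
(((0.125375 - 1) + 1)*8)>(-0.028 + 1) True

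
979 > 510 True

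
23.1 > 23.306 False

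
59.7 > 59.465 True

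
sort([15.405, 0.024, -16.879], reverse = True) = [15.405, 0.024, -16.879]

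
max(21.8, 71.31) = 71.31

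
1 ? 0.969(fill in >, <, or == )>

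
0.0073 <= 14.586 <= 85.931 True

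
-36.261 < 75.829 True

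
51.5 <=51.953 True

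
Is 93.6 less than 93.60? No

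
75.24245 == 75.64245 False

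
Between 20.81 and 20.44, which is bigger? 20.81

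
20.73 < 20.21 False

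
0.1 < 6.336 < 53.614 True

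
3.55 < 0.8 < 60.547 False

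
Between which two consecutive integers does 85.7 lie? 85 and 86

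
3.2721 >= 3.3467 False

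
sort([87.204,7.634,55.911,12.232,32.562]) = [7.634,12.232,32.562,55.911,87.204]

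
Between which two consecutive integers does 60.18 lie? 60 and 61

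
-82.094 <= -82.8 False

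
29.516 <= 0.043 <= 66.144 False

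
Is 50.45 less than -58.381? No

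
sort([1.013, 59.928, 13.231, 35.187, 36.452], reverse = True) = [59.928, 36.452, 35.187, 13.231, 1.013]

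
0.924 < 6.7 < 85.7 True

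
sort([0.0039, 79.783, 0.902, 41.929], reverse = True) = [79.783, 41.929, 0.902, 0.0039]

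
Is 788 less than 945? Yes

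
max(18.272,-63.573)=18.272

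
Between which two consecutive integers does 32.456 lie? 32 and 33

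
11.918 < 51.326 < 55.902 True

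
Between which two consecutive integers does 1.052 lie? 1 and 2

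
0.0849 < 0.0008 False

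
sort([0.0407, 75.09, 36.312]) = [0.0407, 36.312, 75.09]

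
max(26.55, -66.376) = 26.55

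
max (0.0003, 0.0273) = 0.0273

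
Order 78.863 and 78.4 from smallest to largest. 78.4, 78.863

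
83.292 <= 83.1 False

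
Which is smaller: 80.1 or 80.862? 80.1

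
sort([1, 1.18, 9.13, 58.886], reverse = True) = [58.886, 9.13, 1.18, 1]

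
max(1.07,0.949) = 1.07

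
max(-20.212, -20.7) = -20.212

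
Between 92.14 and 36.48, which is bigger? 92.14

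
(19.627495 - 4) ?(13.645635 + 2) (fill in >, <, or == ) <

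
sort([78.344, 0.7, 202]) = [0.7, 78.344, 202]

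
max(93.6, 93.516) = 93.6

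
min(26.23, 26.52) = 26.23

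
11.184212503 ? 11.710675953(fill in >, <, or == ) <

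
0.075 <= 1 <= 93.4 True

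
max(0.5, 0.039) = 0.5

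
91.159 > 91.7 False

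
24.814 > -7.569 True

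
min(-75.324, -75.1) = -75.324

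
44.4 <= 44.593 True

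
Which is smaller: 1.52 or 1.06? 1.06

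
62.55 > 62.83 False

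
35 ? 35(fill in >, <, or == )==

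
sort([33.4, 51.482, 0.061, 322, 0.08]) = [0.061, 0.08, 33.4, 51.482, 322]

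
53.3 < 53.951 True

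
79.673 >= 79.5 True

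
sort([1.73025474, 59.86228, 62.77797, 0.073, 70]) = [0.073, 1.73025474, 59.86228, 62.77797, 70]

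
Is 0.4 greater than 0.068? Yes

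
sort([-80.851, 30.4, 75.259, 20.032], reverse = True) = [75.259, 30.4, 20.032, -80.851]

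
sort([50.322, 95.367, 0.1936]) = [0.1936, 50.322, 95.367]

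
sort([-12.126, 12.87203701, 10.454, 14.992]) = [-12.126, 10.454, 12.87203701, 14.992]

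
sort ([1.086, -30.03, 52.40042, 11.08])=[-30.03, 1.086, 11.08, 52.40042]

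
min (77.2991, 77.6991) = 77.2991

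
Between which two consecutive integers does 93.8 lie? 93 and 94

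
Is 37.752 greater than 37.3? Yes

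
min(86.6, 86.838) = 86.6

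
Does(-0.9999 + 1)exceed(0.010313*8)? No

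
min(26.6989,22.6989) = 22.6989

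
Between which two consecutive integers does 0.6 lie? 0 and 1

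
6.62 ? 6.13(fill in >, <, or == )>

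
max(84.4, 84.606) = 84.606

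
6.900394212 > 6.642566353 True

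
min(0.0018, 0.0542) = 0.0018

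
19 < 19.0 False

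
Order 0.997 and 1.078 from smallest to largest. 0.997, 1.078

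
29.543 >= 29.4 True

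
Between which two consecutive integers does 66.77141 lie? 66 and 67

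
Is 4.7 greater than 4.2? Yes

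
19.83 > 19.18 True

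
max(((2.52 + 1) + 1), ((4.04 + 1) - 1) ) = 4.52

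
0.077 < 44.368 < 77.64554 True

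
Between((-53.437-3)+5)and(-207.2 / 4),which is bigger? ((-53.437-3)+5)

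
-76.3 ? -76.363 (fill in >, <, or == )>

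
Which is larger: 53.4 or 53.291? 53.4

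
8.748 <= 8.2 False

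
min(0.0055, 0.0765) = 0.0055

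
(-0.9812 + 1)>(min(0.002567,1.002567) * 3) True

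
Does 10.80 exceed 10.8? No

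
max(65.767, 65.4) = 65.767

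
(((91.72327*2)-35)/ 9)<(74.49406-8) True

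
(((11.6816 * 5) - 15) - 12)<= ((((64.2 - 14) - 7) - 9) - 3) False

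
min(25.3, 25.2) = 25.2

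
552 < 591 True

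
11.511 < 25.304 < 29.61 True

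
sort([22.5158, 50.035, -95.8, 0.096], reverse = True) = [50.035, 22.5158, 0.096, -95.8]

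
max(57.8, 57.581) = 57.8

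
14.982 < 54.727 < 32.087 False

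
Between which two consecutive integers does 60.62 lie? 60 and 61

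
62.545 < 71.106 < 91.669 True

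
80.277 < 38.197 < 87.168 False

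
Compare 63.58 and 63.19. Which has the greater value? 63.58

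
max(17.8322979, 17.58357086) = 17.8322979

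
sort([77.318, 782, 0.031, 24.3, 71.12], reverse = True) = [782, 77.318, 71.12, 24.3, 0.031]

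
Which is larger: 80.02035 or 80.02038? 80.02038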